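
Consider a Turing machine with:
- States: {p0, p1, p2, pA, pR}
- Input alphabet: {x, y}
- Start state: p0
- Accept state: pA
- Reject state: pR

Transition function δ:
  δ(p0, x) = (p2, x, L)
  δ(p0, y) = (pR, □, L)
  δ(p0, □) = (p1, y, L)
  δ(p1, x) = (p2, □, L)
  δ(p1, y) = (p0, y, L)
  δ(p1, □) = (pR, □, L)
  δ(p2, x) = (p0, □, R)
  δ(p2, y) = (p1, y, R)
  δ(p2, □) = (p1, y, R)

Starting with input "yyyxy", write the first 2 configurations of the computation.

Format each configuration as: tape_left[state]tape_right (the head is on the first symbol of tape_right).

Transitions applied:
Step 1: δ(p0, y) = (pR, □, L)

The first 2 configurations are:
[p0]yyyxy ⊢ [pR]□□yyxy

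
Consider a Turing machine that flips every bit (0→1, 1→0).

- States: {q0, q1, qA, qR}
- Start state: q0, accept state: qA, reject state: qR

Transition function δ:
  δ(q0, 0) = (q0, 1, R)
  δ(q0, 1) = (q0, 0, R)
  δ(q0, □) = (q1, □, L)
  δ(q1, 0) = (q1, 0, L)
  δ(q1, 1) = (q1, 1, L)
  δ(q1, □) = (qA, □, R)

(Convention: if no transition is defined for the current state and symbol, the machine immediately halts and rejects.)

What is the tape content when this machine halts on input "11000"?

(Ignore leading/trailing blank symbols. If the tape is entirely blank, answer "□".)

Execution trace:
Initial: [q0]11000
Step 1: δ(q0, 1) = (q0, 0, R) → 0[q0]1000
Step 2: δ(q0, 1) = (q0, 0, R) → 00[q0]000
Step 3: δ(q0, 0) = (q0, 1, R) → 001[q0]00
Step 4: δ(q0, 0) = (q0, 1, R) → 0011[q0]0
Step 5: δ(q0, 0) = (q0, 1, R) → 00111[q0]□
Step 6: δ(q0, □) = (q1, □, L) → 0011[q1]1□
Step 7: δ(q1, 1) = (q1, 1, L) → 001[q1]11□
Step 8: δ(q1, 1) = (q1, 1, L) → 00[q1]111□
Step 9: δ(q1, 1) = (q1, 1, L) → 0[q1]0111□
Step 10: δ(q1, 0) = (q1, 0, L) → [q1]00111□
Step 11: δ(q1, 0) = (q1, 0, L) → [q1]□00111□
Step 12: δ(q1, □) = (qA, □, R) → □[qA]00111□

The machine reaches the accept state qA and halts.

Final tape (ignoring leading/trailing blanks): 00111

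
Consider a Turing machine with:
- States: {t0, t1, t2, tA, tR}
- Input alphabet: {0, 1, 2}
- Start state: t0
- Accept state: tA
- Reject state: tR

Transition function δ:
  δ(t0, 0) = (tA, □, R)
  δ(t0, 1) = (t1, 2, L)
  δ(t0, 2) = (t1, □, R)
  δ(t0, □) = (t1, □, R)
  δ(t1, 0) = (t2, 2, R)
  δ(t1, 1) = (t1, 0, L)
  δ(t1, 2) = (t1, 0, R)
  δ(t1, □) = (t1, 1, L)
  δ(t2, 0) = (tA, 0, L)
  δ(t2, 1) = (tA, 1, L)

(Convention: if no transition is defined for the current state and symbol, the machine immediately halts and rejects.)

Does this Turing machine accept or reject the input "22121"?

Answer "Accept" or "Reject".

Execution trace:
Initial: [t0]22121
Step 1: δ(t0, 2) = (t1, □, R) → □[t1]2121
Step 2: δ(t1, 2) = (t1, 0, R) → □0[t1]121
Step 3: δ(t1, 1) = (t1, 0, L) → □[t1]0021
Step 4: δ(t1, 0) = (t2, 2, R) → □2[t2]021
Step 5: δ(t2, 0) = (tA, 0, L) → □[tA]2021

The machine reaches the accept state tA and halts.

Answer: Accept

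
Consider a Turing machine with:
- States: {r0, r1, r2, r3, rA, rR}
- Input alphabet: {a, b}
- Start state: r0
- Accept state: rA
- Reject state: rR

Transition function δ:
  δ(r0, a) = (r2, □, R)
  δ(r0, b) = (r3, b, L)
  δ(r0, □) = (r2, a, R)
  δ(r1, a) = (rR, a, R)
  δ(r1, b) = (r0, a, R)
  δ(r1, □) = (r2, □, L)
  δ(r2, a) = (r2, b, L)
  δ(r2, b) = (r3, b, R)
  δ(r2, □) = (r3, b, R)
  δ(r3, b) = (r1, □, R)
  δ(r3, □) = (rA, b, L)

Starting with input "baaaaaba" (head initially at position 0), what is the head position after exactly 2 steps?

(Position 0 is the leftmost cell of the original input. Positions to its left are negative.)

Execution trace (head position shown):
Step 0: [r0]baaaaaba  (head at position 0)
Step 1: move left → [r3]□baaaaaba  (head at position -1)
Step 2: move left → [rA]□bbaaaaaba  (head at position -2)

After 2 steps, the head is at position -2.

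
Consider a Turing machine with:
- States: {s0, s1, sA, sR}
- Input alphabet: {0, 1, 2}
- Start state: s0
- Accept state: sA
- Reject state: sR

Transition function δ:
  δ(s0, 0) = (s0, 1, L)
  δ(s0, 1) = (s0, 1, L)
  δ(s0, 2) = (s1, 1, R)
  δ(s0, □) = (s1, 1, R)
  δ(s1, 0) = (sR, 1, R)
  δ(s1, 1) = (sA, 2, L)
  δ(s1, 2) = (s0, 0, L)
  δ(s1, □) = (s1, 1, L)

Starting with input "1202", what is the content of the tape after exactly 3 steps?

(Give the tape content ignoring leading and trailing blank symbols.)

Execution trace:
Initial: [s0]1202
Step 1: δ(s0, 1) = (s0, 1, L) → [s0]□1202
Step 2: δ(s0, □) = (s1, 1, R) → 1[s1]1202
Step 3: δ(s1, 1) = (sA, 2, L) → [sA]12202

The machine reaches the accept state sA and halts.

After 3 steps, the tape (ignoring leading/trailing blanks) is: 12202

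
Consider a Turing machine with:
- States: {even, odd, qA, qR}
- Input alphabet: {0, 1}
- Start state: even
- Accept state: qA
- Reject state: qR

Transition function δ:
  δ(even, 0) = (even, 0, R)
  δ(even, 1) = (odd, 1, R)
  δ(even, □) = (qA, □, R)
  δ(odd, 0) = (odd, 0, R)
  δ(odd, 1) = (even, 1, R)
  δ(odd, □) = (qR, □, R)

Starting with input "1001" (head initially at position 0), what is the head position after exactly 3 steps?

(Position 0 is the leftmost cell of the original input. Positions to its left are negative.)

Execution trace (head position shown):
Step 0: [even]1001  (head at position 0)
Step 1: move right → 1[odd]001  (head at position 1)
Step 2: move right → 10[odd]01  (head at position 2)
Step 3: move right → 100[odd]1  (head at position 3)

After 3 steps, the head is at position 3.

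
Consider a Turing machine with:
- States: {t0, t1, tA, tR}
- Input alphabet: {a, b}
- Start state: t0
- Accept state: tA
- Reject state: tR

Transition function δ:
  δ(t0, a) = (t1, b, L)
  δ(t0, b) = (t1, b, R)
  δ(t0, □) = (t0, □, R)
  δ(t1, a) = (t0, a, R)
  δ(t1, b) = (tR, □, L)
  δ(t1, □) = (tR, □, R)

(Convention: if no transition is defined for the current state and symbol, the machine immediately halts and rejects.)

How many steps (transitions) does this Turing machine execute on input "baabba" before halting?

Execution trace:
Initial: [t0]baabba
Step 1: δ(t0, b) = (t1, b, R) → b[t1]aabba
Step 2: δ(t1, a) = (t0, a, R) → ba[t0]abba
Step 3: δ(t0, a) = (t1, b, L) → b[t1]abbba
Step 4: δ(t1, a) = (t0, a, R) → ba[t0]bbba
Step 5: δ(t0, b) = (t1, b, R) → bab[t1]bba
Step 6: δ(t1, b) = (tR, □, L) → ba[tR]b□ba

The machine reaches the reject state tR and halts.

The machine executed 6 steps before halting.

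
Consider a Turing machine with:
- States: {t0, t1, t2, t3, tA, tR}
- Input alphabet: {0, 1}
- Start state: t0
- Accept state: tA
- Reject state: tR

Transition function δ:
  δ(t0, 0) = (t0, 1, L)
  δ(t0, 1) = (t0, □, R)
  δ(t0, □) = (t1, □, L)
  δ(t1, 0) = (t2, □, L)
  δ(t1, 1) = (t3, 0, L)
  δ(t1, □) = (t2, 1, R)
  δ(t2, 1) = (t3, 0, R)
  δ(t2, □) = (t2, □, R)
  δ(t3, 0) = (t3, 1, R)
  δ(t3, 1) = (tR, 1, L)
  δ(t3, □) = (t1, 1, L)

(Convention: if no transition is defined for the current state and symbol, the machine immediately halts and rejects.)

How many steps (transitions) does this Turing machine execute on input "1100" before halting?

Execution trace:
Initial: [t0]1100
Step 1: δ(t0, 1) = (t0, □, R) → □[t0]100
Step 2: δ(t0, 1) = (t0, □, R) → □□[t0]00
Step 3: δ(t0, 0) = (t0, 1, L) → □[t0]□10
Step 4: δ(t0, □) = (t1, □, L) → [t1]□□10
Step 5: δ(t1, □) = (t2, 1, R) → 1[t2]□10
Step 6: δ(t2, □) = (t2, □, R) → 1□[t2]10
Step 7: δ(t2, 1) = (t3, 0, R) → 1□0[t3]0
Step 8: δ(t3, 0) = (t3, 1, R) → 1□01[t3]□
Step 9: δ(t3, □) = (t1, 1, L) → 1□0[t1]11
Step 10: δ(t1, 1) = (t3, 0, L) → 1□[t3]001
Step 11: δ(t3, 0) = (t3, 1, R) → 1□1[t3]01
Step 12: δ(t3, 0) = (t3, 1, R) → 1□11[t3]1
Step 13: δ(t3, 1) = (tR, 1, L) → 1□1[tR]11

The machine reaches the reject state tR and halts.

The machine executed 13 steps before halting.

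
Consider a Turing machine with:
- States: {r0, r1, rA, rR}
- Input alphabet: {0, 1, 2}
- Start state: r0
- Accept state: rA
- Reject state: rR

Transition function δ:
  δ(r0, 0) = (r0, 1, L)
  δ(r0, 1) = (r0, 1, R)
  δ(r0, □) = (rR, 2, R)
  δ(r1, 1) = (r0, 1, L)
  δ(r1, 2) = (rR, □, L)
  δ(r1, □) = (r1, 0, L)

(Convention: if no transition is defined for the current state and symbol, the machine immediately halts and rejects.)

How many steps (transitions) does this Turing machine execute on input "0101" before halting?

Execution trace:
Initial: [r0]0101
Step 1: δ(r0, 0) = (r0, 1, L) → [r0]□1101
Step 2: δ(r0, □) = (rR, 2, R) → 2[rR]1101

The machine reaches the reject state rR and halts.

The machine executed 2 steps before halting.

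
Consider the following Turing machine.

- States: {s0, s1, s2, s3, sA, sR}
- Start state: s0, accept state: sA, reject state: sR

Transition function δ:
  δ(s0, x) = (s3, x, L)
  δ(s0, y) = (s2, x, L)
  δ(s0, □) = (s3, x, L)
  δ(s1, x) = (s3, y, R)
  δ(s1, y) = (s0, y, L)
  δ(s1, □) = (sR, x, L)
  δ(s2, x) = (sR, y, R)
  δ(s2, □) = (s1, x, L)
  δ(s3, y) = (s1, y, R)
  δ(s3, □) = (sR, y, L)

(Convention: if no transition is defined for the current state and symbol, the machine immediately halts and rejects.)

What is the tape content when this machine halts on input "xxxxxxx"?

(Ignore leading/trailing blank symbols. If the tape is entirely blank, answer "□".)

Execution trace:
Initial: [s0]xxxxxxx
Step 1: δ(s0, x) = (s3, x, L) → [s3]□xxxxxxx
Step 2: δ(s3, □) = (sR, y, L) → [sR]□yxxxxxxx

The machine reaches the reject state sR and halts.

Final tape (ignoring leading/trailing blanks): yxxxxxxx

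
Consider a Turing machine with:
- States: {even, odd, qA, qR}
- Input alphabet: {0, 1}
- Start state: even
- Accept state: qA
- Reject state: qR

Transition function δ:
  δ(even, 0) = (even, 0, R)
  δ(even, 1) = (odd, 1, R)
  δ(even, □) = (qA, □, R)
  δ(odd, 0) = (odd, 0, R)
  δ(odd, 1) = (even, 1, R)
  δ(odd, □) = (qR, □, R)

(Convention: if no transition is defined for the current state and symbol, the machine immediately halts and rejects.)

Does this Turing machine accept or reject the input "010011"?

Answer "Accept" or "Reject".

Execution trace:
Initial: [even]010011
Step 1: δ(even, 0) = (even, 0, R) → 0[even]10011
Step 2: δ(even, 1) = (odd, 1, R) → 01[odd]0011
Step 3: δ(odd, 0) = (odd, 0, R) → 010[odd]011
Step 4: δ(odd, 0) = (odd, 0, R) → 0100[odd]11
Step 5: δ(odd, 1) = (even, 1, R) → 01001[even]1
Step 6: δ(even, 1) = (odd, 1, R) → 010011[odd]□
Step 7: δ(odd, □) = (qR, □, R) → 010011□[qR]□

The machine reaches the reject state qR and halts.

Answer: Reject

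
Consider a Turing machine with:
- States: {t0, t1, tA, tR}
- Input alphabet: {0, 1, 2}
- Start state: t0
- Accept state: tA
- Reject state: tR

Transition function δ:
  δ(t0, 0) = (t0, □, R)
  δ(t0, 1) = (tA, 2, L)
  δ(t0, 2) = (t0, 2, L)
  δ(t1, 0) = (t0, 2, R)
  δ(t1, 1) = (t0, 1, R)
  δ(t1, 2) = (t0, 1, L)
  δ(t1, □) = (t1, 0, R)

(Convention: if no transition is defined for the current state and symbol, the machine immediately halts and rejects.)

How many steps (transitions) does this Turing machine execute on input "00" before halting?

Execution trace:
Initial: [t0]00
Step 1: δ(t0, 0) = (t0, □, R) → □[t0]0
Step 2: δ(t0, 0) = (t0, □, R) → □□[t0]□

No transition is defined for δ(t0, □). By convention the machine halts and rejects.

The machine executed 2 steps before halting.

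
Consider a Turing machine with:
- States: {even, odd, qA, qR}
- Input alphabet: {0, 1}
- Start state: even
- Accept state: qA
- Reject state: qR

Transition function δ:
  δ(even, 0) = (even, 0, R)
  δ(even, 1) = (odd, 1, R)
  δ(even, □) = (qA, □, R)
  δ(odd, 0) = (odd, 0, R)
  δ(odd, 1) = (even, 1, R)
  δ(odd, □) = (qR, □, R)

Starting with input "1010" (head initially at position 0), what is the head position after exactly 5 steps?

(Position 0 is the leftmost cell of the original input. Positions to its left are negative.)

Execution trace (head position shown):
Step 0: [even]1010  (head at position 0)
Step 1: move right → 1[odd]010  (head at position 1)
Step 2: move right → 10[odd]10  (head at position 2)
Step 3: move right → 101[even]0  (head at position 3)
Step 4: move right → 1010[even]□  (head at position 4)
Step 5: move right → 1010□[qA]□  (head at position 5)

After 5 steps, the head is at position 5.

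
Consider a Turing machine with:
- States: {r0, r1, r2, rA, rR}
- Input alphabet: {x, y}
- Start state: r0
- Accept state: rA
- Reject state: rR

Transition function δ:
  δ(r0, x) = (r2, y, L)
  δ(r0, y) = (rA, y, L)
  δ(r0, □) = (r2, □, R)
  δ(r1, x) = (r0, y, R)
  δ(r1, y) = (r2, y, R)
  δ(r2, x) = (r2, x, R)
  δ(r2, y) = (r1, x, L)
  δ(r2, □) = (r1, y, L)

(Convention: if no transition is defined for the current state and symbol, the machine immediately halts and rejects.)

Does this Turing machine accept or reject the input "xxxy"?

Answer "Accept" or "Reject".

Execution trace:
Initial: [r0]xxxy
Step 1: δ(r0, x) = (r2, y, L) → [r2]□yxxy
Step 2: δ(r2, □) = (r1, y, L) → [r1]□yyxxy

No transition is defined for δ(r1, □). By convention the machine halts and rejects.

Answer: Reject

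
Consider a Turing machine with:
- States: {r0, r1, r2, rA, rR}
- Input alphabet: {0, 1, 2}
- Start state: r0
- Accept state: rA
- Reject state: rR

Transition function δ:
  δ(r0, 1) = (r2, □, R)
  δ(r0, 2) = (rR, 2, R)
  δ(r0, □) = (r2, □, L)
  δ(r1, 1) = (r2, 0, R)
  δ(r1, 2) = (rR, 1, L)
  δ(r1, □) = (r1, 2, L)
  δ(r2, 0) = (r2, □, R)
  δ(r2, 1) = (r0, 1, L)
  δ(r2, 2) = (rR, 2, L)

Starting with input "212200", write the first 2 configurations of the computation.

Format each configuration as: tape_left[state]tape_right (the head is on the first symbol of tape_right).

Transitions applied:
Step 1: δ(r0, 2) = (rR, 2, R)

The first 2 configurations are:
[r0]212200 ⊢ 2[rR]12200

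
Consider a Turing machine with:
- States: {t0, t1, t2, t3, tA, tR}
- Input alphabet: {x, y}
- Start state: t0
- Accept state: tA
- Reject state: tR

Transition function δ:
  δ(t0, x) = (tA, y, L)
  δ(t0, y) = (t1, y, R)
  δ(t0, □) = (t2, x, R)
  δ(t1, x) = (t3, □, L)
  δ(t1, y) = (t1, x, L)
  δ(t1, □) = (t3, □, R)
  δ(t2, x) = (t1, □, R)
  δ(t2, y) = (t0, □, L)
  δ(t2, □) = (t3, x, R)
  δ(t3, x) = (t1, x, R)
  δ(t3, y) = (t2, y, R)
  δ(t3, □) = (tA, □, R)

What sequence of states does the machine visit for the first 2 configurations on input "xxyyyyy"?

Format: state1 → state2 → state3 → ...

Execution trace:
Initial: [t0]xxyyyyy
Step 1: δ(t0, x) = (tA, y, L) → [tA]□yxyyyyy

The machine reaches the accept state tA and halts.

State sequence: t0 → tA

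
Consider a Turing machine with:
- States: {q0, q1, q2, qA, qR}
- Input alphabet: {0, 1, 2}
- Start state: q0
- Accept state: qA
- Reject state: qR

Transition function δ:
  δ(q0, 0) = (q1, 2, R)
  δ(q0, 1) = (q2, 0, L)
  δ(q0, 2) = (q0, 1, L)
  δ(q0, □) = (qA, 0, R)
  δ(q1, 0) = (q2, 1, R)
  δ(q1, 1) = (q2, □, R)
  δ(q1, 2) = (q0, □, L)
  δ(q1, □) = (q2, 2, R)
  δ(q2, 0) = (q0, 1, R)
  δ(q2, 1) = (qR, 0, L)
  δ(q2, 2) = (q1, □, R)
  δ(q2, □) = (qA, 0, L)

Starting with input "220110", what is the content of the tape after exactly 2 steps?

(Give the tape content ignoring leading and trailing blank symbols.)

Execution trace:
Initial: [q0]220110
Step 1: δ(q0, 2) = (q0, 1, L) → [q0]□120110
Step 2: δ(q0, □) = (qA, 0, R) → 0[qA]120110

The machine reaches the accept state qA and halts.

After 2 steps, the tape (ignoring leading/trailing blanks) is: 0120110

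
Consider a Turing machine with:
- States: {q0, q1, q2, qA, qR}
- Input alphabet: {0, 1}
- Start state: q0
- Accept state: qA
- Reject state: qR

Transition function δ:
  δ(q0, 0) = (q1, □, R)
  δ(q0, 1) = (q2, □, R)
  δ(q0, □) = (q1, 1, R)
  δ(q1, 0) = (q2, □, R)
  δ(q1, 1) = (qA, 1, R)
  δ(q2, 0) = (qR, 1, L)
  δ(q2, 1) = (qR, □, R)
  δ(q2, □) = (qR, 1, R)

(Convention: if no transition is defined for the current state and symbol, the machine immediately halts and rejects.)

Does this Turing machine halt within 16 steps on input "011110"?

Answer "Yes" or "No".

Execution trace:
Initial: [q0]011110
Step 1: δ(q0, 0) = (q1, □, R) → □[q1]11110
Step 2: δ(q1, 1) = (qA, 1, R) → □1[qA]1110

The machine reaches the accept state qA and halts.
The machine halted after 2 steps (within the 16-step bound).

Answer: Yes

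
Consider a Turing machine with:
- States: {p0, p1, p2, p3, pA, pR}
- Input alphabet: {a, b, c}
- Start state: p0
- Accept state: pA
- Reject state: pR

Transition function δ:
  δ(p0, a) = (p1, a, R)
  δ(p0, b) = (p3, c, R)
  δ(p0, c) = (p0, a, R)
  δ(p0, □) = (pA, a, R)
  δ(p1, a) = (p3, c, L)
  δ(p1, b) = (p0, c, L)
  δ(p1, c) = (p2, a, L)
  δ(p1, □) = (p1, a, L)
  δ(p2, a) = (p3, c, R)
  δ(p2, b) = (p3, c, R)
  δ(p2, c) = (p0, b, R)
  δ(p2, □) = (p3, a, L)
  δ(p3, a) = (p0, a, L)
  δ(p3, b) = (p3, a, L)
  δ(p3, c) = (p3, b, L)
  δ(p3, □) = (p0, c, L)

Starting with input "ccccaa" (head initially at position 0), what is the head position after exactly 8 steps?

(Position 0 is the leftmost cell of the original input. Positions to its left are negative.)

Execution trace (head position shown):
Step 0: [p0]ccccaa  (head at position 0)
Step 1: move right → a[p0]cccaa  (head at position 1)
Step 2: move right → aa[p0]ccaa  (head at position 2)
Step 3: move right → aaa[p0]caa  (head at position 3)
Step 4: move right → aaaa[p0]aa  (head at position 4)
Step 5: move right → aaaaa[p1]a  (head at position 5)
Step 6: move left → aaaa[p3]ac  (head at position 4)
Step 7: move left → aaa[p0]aac  (head at position 3)
Step 8: move right → aaaa[p1]ac  (head at position 4)

After 8 steps, the head is at position 4.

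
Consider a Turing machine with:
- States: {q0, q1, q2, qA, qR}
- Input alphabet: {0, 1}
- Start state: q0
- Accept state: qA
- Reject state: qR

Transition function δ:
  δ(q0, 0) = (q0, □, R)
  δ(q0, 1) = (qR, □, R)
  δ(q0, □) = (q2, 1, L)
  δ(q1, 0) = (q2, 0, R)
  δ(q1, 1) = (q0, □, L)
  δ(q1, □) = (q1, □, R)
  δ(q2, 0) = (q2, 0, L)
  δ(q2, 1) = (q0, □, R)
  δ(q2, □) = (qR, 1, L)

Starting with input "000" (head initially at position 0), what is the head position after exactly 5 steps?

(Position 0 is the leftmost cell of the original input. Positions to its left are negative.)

Execution trace (head position shown):
Step 0: [q0]000  (head at position 0)
Step 1: move right → □[q0]00  (head at position 1)
Step 2: move right → □□[q0]0  (head at position 2)
Step 3: move right → □□□[q0]□  (head at position 3)
Step 4: move left → □□[q2]□1  (head at position 2)
Step 5: move left → □[qR]□11  (head at position 1)

After 5 steps, the head is at position 1.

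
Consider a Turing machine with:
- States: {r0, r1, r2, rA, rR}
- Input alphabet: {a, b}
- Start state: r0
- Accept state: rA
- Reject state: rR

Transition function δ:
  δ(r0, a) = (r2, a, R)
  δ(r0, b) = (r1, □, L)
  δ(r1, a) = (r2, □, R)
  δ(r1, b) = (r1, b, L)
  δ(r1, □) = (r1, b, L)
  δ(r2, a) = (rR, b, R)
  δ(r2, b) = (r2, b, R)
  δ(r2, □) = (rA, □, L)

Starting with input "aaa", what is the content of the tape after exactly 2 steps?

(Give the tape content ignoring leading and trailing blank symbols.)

Execution trace:
Initial: [r0]aaa
Step 1: δ(r0, a) = (r2, a, R) → a[r2]aa
Step 2: δ(r2, a) = (rR, b, R) → ab[rR]a

The machine reaches the reject state rR and halts.

After 2 steps, the tape (ignoring leading/trailing blanks) is: aba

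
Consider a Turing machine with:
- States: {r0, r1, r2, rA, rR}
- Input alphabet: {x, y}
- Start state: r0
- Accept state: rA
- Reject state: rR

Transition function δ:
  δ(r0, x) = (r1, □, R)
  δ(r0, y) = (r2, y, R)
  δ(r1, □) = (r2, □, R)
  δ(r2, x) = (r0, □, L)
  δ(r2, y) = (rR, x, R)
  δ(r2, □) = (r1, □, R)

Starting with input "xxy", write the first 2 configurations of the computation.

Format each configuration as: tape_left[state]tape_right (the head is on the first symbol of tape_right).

Transitions applied:
Step 1: δ(r0, x) = (r1, □, R)

The first 2 configurations are:
[r0]xxy ⊢ □[r1]xy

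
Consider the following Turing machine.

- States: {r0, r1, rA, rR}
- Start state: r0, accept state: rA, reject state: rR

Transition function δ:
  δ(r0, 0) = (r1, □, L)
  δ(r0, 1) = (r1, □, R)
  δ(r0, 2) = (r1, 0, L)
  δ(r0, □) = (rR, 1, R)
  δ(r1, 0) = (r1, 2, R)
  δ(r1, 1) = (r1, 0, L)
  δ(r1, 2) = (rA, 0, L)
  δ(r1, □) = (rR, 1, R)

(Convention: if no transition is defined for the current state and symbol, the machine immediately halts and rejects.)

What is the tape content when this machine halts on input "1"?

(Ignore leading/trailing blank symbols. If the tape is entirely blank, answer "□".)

Execution trace:
Initial: [r0]1
Step 1: δ(r0, 1) = (r1, □, R) → □[r1]□
Step 2: δ(r1, □) = (rR, 1, R) → □1[rR]□

The machine reaches the reject state rR and halts.

Final tape (ignoring leading/trailing blanks): 1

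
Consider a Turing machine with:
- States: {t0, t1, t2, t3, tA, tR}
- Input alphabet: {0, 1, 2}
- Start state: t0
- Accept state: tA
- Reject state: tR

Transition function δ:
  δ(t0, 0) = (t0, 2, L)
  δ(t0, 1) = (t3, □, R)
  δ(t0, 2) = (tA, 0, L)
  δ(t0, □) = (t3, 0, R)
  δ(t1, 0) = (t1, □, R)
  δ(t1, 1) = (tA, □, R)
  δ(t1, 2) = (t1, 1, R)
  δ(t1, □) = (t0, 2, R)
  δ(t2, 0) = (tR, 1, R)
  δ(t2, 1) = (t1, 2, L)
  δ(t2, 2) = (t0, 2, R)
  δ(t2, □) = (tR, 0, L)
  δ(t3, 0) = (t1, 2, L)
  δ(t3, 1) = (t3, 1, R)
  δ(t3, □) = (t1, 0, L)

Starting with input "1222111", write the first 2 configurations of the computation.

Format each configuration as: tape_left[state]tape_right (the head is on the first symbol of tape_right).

Transitions applied:
Step 1: δ(t0, 1) = (t3, □, R)

The first 2 configurations are:
[t0]1222111 ⊢ □[t3]222111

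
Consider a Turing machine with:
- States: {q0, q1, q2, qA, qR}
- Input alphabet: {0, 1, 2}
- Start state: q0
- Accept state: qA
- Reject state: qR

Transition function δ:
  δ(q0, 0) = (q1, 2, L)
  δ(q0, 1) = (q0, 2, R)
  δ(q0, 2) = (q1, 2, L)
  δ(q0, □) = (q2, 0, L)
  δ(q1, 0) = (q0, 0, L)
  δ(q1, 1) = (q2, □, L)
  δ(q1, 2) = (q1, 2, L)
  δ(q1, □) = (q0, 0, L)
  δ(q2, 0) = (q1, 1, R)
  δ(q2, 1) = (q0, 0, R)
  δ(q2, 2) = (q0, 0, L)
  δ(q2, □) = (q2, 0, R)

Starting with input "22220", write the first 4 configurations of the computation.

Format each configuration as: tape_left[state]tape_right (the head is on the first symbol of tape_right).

Transitions applied:
Step 1: δ(q0, 2) = (q1, 2, L)
Step 2: δ(q1, □) = (q0, 0, L)
Step 3: δ(q0, □) = (q2, 0, L)

The first 4 configurations are:
[q0]22220 ⊢ [q1]□22220 ⊢ [q0]□022220 ⊢ [q2]□0022220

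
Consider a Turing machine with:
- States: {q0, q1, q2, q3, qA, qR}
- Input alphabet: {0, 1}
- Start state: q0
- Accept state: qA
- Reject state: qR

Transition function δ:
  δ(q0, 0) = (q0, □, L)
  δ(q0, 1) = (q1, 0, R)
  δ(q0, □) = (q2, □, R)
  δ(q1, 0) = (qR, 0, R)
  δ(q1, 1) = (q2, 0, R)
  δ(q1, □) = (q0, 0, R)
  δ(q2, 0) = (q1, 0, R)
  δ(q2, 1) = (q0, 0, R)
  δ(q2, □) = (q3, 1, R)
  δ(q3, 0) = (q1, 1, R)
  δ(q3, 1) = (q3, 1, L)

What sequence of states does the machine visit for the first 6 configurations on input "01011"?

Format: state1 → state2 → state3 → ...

Execution trace:
Initial: [q0]01011
Step 1: δ(q0, 0) = (q0, □, L) → [q0]□□1011
Step 2: δ(q0, □) = (q2, □, R) → □[q2]□1011
Step 3: δ(q2, □) = (q3, 1, R) → □1[q3]1011
Step 4: δ(q3, 1) = (q3, 1, L) → □[q3]11011
Step 5: δ(q3, 1) = (q3, 1, L) → [q3]□11011

No transition is defined for δ(q3, □). By convention the machine halts and rejects.

State sequence: q0 → q0 → q2 → q3 → q3 → q3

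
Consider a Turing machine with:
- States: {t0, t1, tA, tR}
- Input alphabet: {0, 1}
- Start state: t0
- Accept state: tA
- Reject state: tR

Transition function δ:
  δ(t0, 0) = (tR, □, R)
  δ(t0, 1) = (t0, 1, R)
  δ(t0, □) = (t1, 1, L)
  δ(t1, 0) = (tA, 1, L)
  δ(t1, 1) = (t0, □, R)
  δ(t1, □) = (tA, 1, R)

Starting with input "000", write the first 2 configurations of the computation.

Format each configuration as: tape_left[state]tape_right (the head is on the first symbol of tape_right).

Transitions applied:
Step 1: δ(t0, 0) = (tR, □, R)

The first 2 configurations are:
[t0]000 ⊢ □[tR]00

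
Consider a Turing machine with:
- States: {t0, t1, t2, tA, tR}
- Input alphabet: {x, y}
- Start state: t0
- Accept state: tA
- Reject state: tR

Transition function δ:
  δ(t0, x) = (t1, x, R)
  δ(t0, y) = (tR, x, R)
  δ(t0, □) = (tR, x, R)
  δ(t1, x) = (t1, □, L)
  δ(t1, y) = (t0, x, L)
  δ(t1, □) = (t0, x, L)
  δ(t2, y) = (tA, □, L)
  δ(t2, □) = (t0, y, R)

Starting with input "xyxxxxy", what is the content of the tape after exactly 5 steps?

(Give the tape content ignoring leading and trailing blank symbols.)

Execution trace:
Initial: [t0]xyxxxxy
Step 1: δ(t0, x) = (t1, x, R) → x[t1]yxxxxy
Step 2: δ(t1, y) = (t0, x, L) → [t0]xxxxxxy
Step 3: δ(t0, x) = (t1, x, R) → x[t1]xxxxxy
Step 4: δ(t1, x) = (t1, □, L) → [t1]x□xxxxy
Step 5: δ(t1, x) = (t1, □, L) → [t1]□□□xxxxy

After 5 steps, the tape (ignoring leading/trailing blanks) is: xxxxy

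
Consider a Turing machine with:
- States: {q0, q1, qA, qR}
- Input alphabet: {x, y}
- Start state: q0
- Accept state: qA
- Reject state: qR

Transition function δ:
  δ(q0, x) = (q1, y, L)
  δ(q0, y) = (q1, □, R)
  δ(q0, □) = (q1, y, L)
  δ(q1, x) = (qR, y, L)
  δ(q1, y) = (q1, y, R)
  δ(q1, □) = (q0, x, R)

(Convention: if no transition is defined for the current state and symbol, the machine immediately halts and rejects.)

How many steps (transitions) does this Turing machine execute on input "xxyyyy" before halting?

Execution trace:
Initial: [q0]xxyyyy
Step 1: δ(q0, x) = (q1, y, L) → [q1]□yxyyyy
Step 2: δ(q1, □) = (q0, x, R) → x[q0]yxyyyy
Step 3: δ(q0, y) = (q1, □, R) → x□[q1]xyyyy
Step 4: δ(q1, x) = (qR, y, L) → x[qR]□yyyyy

The machine reaches the reject state qR and halts.

The machine executed 4 steps before halting.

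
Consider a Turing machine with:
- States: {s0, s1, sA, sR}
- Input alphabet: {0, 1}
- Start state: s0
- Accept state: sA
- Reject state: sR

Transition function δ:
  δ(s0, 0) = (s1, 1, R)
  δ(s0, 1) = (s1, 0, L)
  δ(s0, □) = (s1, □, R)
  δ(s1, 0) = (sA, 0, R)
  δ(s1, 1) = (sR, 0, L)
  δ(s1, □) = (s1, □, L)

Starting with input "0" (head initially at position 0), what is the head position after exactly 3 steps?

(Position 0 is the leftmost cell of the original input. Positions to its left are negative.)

Execution trace (head position shown):
Step 0: [s0]0  (head at position 0)
Step 1: move right → 1[s1]□  (head at position 1)
Step 2: move left → [s1]1□  (head at position 0)
Step 3: move left → [sR]□0□  (head at position -1)

After 3 steps, the head is at position -1.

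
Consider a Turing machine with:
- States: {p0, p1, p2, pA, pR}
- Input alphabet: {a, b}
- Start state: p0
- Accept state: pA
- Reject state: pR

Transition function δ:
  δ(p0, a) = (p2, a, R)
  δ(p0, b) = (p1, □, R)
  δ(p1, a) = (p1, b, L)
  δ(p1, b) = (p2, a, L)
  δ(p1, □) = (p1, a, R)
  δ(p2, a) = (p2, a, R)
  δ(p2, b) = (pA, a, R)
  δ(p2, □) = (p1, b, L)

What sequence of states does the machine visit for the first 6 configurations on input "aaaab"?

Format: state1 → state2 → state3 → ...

Execution trace:
Initial: [p0]aaaab
Step 1: δ(p0, a) = (p2, a, R) → a[p2]aaab
Step 2: δ(p2, a) = (p2, a, R) → aa[p2]aab
Step 3: δ(p2, a) = (p2, a, R) → aaa[p2]ab
Step 4: δ(p2, a) = (p2, a, R) → aaaa[p2]b
Step 5: δ(p2, b) = (pA, a, R) → aaaaa[pA]□

The machine reaches the accept state pA and halts.

State sequence: p0 → p2 → p2 → p2 → p2 → pA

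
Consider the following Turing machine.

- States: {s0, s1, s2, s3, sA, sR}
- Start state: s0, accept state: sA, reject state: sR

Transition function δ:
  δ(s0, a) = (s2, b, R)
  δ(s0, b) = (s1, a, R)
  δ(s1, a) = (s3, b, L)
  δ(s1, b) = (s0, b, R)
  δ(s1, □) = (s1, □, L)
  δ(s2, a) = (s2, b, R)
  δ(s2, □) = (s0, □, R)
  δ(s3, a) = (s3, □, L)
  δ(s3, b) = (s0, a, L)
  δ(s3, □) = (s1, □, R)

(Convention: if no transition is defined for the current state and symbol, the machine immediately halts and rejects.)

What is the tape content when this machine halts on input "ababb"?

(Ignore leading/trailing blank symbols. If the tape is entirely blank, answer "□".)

Execution trace:
Initial: [s0]ababb
Step 1: δ(s0, a) = (s2, b, R) → b[s2]babb

No transition is defined for δ(s2, b). By convention the machine halts and rejects.

Final tape (ignoring leading/trailing blanks): bbabb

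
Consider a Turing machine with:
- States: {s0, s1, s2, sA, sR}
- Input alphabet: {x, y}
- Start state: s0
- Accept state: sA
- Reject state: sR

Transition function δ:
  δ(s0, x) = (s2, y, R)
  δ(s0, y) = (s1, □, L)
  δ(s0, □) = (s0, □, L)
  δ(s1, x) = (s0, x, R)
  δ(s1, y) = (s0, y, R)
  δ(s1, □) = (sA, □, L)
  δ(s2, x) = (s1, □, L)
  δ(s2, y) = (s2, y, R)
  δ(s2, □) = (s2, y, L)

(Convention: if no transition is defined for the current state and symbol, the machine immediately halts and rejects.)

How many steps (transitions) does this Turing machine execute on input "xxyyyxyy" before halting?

Execution trace:
Initial: [s0]xxyyyxyy
Step 1: δ(s0, x) = (s2, y, R) → y[s2]xyyyxyy
Step 2: δ(s2, x) = (s1, □, L) → [s1]y□yyyxyy
Step 3: δ(s1, y) = (s0, y, R) → y[s0]□yyyxyy
Step 4: δ(s0, □) = (s0, □, L) → [s0]y□yyyxyy
Step 5: δ(s0, y) = (s1, □, L) → [s1]□□□yyyxyy
Step 6: δ(s1, □) = (sA, □, L) → [sA]□□□□yyyxyy

The machine reaches the accept state sA and halts.

The machine executed 6 steps before halting.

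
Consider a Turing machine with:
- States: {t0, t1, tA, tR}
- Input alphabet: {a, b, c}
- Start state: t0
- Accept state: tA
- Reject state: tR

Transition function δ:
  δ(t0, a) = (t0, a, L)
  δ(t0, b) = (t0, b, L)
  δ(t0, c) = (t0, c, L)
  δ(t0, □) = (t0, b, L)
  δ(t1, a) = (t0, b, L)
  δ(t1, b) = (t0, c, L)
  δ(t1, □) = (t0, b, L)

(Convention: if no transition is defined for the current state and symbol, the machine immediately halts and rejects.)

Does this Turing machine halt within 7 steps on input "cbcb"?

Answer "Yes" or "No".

Execution trace:
Initial: [t0]cbcb
Step 1: δ(t0, c) = (t0, c, L) → [t0]□cbcb
Step 2: δ(t0, □) = (t0, b, L) → [t0]□bcbcb
Step 3: δ(t0, □) = (t0, b, L) → [t0]□bbcbcb
Step 4: δ(t0, □) = (t0, b, L) → [t0]□bbbcbcb
Step 5: δ(t0, □) = (t0, b, L) → [t0]□bbbbcbcb
Step 6: δ(t0, □) = (t0, b, L) → [t0]□bbbbbcbcb
Step 7: δ(t0, □) = (t0, b, L) → [t0]□bbbbbbcbcb

The machine has not reached a halting state after 7 steps.
The machine did not halt within the 7-step bound.

Answer: No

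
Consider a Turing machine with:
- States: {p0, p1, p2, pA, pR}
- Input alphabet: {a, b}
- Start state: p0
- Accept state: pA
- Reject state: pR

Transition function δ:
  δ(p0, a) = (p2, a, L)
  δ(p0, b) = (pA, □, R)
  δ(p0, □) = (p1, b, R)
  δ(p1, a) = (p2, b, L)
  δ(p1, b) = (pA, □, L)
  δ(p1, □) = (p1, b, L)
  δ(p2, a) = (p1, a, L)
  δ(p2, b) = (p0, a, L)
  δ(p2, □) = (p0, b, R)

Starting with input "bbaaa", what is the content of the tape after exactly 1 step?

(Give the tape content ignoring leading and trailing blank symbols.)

Execution trace:
Initial: [p0]bbaaa
Step 1: δ(p0, b) = (pA, □, R) → □[pA]baaa

The machine reaches the accept state pA and halts.

After 1 step, the tape (ignoring leading/trailing blanks) is: baaa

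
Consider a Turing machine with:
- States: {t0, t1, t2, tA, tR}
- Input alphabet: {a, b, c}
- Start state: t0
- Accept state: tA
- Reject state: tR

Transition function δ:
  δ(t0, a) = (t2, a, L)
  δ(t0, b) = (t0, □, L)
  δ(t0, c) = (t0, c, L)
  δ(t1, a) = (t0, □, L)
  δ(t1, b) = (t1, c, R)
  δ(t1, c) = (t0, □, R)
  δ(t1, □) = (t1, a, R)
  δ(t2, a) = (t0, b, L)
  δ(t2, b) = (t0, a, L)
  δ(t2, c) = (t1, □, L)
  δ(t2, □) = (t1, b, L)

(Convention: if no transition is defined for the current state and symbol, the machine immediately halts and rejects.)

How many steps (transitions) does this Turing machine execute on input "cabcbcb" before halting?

Execution trace:
Initial: [t0]cabcbcb
Step 1: δ(t0, c) = (t0, c, L) → [t0]□cabcbcb

No transition is defined for δ(t0, □). By convention the machine halts and rejects.

The machine executed 1 step before halting.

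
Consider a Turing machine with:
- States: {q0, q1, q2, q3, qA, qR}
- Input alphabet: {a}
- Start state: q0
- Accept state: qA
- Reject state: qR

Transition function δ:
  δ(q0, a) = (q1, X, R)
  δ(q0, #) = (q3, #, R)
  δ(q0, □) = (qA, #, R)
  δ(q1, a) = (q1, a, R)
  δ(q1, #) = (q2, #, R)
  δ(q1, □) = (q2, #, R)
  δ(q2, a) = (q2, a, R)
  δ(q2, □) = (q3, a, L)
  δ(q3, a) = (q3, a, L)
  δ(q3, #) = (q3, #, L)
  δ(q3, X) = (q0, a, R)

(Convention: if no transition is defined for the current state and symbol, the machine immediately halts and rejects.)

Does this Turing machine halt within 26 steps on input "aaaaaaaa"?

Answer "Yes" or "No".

Execution trace:
Initial: [q0]aaaaaaaa
Step 1: δ(q0, a) = (q1, X, R) → X[q1]aaaaaaa
Step 2: δ(q1, a) = (q1, a, R) → Xa[q1]aaaaaa
Step 3: δ(q1, a) = (q1, a, R) → Xaa[q1]aaaaa
Step 4: δ(q1, a) = (q1, a, R) → Xaaa[q1]aaaa
Step 5: δ(q1, a) = (q1, a, R) → Xaaaa[q1]aaa
Step 6: δ(q1, a) = (q1, a, R) → Xaaaaa[q1]aa
Step 7: δ(q1, a) = (q1, a, R) → Xaaaaaa[q1]a
Step 8: δ(q1, a) = (q1, a, R) → Xaaaaaaa[q1]□
Step 9: δ(q1, □) = (q2, #, R) → Xaaaaaaa#[q2]□
Step 10: δ(q2, □) = (q3, a, L) → Xaaaaaaa[q3]#a
Step 11: δ(q3, #) = (q3, #, L) → Xaaaaaa[q3]a#a
Step 12: δ(q3, a) = (q3, a, L) → Xaaaaa[q3]aa#a
Step 13: δ(q3, a) = (q3, a, L) → Xaaaa[q3]aaa#a
Step 14: δ(q3, a) = (q3, a, L) → Xaaa[q3]aaaa#a
Step 15: δ(q3, a) = (q3, a, L) → Xaa[q3]aaaaa#a
Step 16: δ(q3, a) = (q3, a, L) → Xa[q3]aaaaaa#a
Step 17: δ(q3, a) = (q3, a, L) → X[q3]aaaaaaa#a
Step 18: δ(q3, a) = (q3, a, L) → [q3]Xaaaaaaa#a
Step 19: δ(q3, X) = (q0, a, R) → a[q0]aaaaaaa#a
Step 20: δ(q0, a) = (q1, X, R) → aX[q1]aaaaaa#a
Step 21: δ(q1, a) = (q1, a, R) → aXa[q1]aaaaa#a
Step 22: δ(q1, a) = (q1, a, R) → aXaa[q1]aaaa#a
Step 23: δ(q1, a) = (q1, a, R) → aXaaa[q1]aaa#a
Step 24: δ(q1, a) = (q1, a, R) → aXaaaa[q1]aa#a
Step 25: δ(q1, a) = (q1, a, R) → aXaaaaa[q1]a#a
Step 26: δ(q1, a) = (q1, a, R) → aXaaaaaa[q1]#a

The machine has not reached a halting state after 26 steps.
The machine did not halt within the 26-step bound.

Answer: No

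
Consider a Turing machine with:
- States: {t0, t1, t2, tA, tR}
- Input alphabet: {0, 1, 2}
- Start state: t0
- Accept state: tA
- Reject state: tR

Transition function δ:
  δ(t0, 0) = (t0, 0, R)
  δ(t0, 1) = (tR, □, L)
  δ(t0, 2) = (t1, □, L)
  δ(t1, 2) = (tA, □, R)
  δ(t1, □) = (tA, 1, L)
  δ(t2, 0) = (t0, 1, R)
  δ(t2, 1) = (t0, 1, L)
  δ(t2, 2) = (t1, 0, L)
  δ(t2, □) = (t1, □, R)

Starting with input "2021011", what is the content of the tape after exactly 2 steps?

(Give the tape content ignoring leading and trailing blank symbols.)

Execution trace:
Initial: [t0]2021011
Step 1: δ(t0, 2) = (t1, □, L) → [t1]□□021011
Step 2: δ(t1, □) = (tA, 1, L) → [tA]□1□021011

The machine reaches the accept state tA and halts.

After 2 steps, the tape (ignoring leading/trailing blanks) is: 1□021011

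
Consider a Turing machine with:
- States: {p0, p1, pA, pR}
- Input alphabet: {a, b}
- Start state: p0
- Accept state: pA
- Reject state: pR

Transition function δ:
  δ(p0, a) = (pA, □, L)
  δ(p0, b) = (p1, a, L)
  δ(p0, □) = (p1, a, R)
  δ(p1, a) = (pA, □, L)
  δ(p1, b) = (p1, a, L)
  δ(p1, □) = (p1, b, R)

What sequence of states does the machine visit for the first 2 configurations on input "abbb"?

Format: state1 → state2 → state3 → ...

Execution trace:
Initial: [p0]abbb
Step 1: δ(p0, a) = (pA, □, L) → [pA]□□bbb

The machine reaches the accept state pA and halts.

State sequence: p0 → pA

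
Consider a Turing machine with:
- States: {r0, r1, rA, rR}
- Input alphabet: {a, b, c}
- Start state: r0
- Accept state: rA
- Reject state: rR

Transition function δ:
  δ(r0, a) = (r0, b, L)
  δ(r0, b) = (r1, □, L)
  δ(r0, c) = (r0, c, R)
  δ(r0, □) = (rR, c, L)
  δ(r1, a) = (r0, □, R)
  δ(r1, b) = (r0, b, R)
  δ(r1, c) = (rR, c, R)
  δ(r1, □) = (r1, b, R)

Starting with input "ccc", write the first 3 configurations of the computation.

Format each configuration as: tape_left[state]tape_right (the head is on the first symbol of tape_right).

Transitions applied:
Step 1: δ(r0, c) = (r0, c, R)
Step 2: δ(r0, c) = (r0, c, R)

The first 3 configurations are:
[r0]ccc ⊢ c[r0]cc ⊢ cc[r0]c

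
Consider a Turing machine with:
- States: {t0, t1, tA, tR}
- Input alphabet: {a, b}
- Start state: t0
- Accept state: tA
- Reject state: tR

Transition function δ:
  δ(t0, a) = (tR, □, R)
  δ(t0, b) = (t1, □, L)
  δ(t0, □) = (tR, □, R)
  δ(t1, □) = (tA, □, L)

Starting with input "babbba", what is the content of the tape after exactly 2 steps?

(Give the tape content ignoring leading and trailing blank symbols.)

Execution trace:
Initial: [t0]babbba
Step 1: δ(t0, b) = (t1, □, L) → [t1]□□abbba
Step 2: δ(t1, □) = (tA, □, L) → [tA]□□□abbba

The machine reaches the accept state tA and halts.

After 2 steps, the tape (ignoring leading/trailing blanks) is: abbba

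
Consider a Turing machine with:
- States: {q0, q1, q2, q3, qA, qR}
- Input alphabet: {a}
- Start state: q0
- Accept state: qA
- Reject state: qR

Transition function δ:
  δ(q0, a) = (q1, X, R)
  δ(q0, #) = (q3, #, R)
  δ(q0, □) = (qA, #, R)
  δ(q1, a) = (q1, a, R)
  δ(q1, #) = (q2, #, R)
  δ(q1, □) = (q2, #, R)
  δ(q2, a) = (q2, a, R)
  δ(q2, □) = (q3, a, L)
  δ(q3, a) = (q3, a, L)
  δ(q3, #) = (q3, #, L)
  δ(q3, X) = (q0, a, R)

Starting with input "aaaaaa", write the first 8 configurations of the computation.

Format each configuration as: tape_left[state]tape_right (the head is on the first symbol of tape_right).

Transitions applied:
Step 1: δ(q0, a) = (q1, X, R)
Step 2: δ(q1, a) = (q1, a, R)
Step 3: δ(q1, a) = (q1, a, R)
Step 4: δ(q1, a) = (q1, a, R)
Step 5: δ(q1, a) = (q1, a, R)
Step 6: δ(q1, a) = (q1, a, R)
Step 7: δ(q1, □) = (q2, #, R)

The first 8 configurations are:
[q0]aaaaaa ⊢ X[q1]aaaaa ⊢ Xa[q1]aaaa ⊢ Xaa[q1]aaa ⊢ Xaaa[q1]aa ⊢ Xaaaa[q1]a ⊢ Xaaaaa[q1]□ ⊢ Xaaaaa#[q2]□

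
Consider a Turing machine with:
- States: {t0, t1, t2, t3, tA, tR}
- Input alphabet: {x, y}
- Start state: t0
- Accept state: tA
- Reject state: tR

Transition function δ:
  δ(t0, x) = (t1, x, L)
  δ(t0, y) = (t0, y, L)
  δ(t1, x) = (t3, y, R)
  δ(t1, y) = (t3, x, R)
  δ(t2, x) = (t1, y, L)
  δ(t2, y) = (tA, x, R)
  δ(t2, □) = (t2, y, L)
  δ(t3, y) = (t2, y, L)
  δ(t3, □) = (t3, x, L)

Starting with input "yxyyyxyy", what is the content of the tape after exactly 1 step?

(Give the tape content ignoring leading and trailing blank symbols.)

Execution trace:
Initial: [t0]yxyyyxyy
Step 1: δ(t0, y) = (t0, y, L) → [t0]□yxyyyxyy

No transition is defined for δ(t0, □). By convention the machine halts and rejects.

After 1 step, the tape (ignoring leading/trailing blanks) is: yxyyyxyy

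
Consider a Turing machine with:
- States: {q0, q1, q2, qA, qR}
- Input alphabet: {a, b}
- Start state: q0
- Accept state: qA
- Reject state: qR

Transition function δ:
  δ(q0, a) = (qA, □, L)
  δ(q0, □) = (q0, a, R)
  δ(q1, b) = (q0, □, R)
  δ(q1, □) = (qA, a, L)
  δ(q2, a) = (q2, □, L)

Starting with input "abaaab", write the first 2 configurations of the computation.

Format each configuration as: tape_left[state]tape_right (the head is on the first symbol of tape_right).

Transitions applied:
Step 1: δ(q0, a) = (qA, □, L)

The first 2 configurations are:
[q0]abaaab ⊢ [qA]□□baaab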